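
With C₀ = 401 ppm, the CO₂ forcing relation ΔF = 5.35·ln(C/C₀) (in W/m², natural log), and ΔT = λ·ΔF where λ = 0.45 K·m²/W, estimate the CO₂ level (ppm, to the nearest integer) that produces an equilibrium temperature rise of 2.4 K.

Required forcing: ΔF = ΔT/λ = 2.4/0.45 = 5.3333 W/m².
Then ln(C/401) = ΔF/5.35 = 5.3333/5.35 = 0.99688.
So C = 401 × e^0.99688 = 401 × 2.70981 = 1086.63 ppm.

C ≈ 1087 ppm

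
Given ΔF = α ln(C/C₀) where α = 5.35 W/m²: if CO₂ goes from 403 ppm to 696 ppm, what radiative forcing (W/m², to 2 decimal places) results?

CO₂ absorption bands are partially saturated, so forcing scales with the logarithm of the concentration ratio.
CO₂: 5.35 × ln(696/403) = 5.35 × ln(1.72705) = 5.35 × 0.54641 = 2.9233 W/m².

ΔF = 2.92 W/m²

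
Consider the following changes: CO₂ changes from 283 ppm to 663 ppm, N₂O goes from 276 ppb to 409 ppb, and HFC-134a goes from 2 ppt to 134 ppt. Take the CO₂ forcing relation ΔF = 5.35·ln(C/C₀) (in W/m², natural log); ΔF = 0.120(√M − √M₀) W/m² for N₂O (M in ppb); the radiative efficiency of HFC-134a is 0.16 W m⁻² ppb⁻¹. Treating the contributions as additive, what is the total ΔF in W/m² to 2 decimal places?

CO₂: 5.35 × ln(663/283) = 5.35 × ln(2.34276) = 5.35 × 0.85133 = 4.5546 W/m².
N₂O: 0.120 × (√409 − √276) = 0.120 × (20.2237 − 16.6132) = 0.120 × 3.6105 = 0.4333 W/m².
HFC-134a: Δ = 134 − 2 = 132 ppt = 0.132 ppb; ΔF = 0.16 × 0.132 = 0.0211 W/m².
Total ΔF = 4.5546 + 0.4333 + 0.0211 = 5.0090 W/m².

ΔF = 5.01 W/m²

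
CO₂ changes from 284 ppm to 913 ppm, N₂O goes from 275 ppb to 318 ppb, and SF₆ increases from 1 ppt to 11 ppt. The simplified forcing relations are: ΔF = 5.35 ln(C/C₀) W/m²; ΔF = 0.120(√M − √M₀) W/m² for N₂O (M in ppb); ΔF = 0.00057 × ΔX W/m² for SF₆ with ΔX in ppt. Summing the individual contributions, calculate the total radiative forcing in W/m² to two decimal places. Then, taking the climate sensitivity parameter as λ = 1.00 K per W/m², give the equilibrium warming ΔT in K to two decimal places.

ΔF = 6.40 W/m²; ΔT = 6.40 K

CO₂: 5.35 × ln(913/284) = 5.35 × ln(3.21479) = 5.35 × 1.16776 = 6.2475 W/m².
N₂O: 0.120 × (√318 − √275) = 0.120 × (17.8326 − 16.5831) = 0.120 × 1.2495 = 0.1499 W/m².
SF₆: ΔF = 0.00057 × (11 − 1) = 0.00057 × 10 = 0.0057 W/m².
Total ΔF = 6.2475 + 0.1499 + 0.0057 = 6.4031 W/m².
ΔT = λ ΔF = 1.00 × 6.40 = 6.4000 K.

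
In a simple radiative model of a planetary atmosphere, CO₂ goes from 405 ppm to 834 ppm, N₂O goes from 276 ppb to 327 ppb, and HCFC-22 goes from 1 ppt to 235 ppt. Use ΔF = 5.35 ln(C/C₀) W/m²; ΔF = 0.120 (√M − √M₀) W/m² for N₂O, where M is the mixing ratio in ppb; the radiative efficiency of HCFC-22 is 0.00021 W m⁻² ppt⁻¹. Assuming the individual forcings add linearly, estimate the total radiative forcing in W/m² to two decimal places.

ΔF = 4.09 W/m²

CO₂: 5.35 × ln(834/405) = 5.35 × ln(2.05926) = 5.35 × 0.72235 = 3.8646 W/m².
N₂O: 0.120 × (√327 − √276) = 0.120 × (18.0831 − 16.6132) = 0.120 × 1.4699 = 0.1764 W/m².
HCFC-22: ΔF = 0.00021 × (235 − 1) = 0.00021 × 234 = 0.0491 W/m².
Total ΔF = 3.8646 + 0.1764 + 0.0491 = 4.0901 W/m².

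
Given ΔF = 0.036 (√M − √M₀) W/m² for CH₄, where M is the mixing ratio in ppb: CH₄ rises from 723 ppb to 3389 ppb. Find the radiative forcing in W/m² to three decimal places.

ΔF = 1.128 W/m²

CH₄: 0.036 × (√3389 − √723) = 0.036 × (58.2151 − 26.8887) = 0.036 × 31.3264 = 1.1278 W/m².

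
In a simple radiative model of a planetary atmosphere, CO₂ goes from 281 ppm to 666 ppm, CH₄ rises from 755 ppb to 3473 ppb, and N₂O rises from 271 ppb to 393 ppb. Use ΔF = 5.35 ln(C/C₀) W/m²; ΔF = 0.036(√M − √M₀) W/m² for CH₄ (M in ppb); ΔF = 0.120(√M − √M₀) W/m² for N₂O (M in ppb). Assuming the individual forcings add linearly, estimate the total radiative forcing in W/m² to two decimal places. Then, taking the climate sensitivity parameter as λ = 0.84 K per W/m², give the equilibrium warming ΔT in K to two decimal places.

ΔF = 6.15 W/m²; ΔT = 5.17 K

CO₂: 5.35 × ln(666/281) = 5.35 × ln(2.37011) = 5.35 × 0.86294 = 4.6167 W/m².
CH₄: 0.036 × (√3473 − √755) = 0.036 × (58.9322 − 27.4773) = 0.036 × 31.4549 = 1.1324 W/m².
N₂O: 0.120 × (√393 − √271) = 0.120 × (19.8242 − 16.4621) = 0.120 × 3.3621 = 0.4035 W/m².
Total ΔF = 4.6167 + 1.1324 + 0.4035 = 6.1526 W/m².
ΔT = λ ΔF = 0.84 × 6.15 = 5.1660 K.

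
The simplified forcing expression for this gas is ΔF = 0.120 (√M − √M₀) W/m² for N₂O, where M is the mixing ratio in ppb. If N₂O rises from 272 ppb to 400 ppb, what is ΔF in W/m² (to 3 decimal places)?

ΔF = 0.421 W/m²

N₂O: 0.120 × (√400 − √272) = 0.120 × (20.0000 − 16.4924) = 0.120 × 3.5076 = 0.4209 W/m².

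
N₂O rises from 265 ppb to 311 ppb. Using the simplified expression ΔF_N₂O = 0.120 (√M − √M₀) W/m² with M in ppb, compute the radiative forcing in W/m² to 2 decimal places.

N₂O: 0.120 × (√311 − √265) = 0.120 × (17.6352 − 16.2788) = 0.120 × 1.3564 = 0.1628 W/m².

ΔF = 0.16 W/m²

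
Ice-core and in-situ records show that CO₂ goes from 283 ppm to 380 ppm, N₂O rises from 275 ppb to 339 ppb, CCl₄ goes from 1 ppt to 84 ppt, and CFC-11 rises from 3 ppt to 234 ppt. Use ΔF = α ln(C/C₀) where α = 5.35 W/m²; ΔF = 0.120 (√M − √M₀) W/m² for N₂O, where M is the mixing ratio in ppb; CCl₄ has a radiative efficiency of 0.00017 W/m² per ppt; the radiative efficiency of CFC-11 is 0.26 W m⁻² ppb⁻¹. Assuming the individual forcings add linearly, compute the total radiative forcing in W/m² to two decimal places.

CO₂: 5.35 × ln(380/283) = 5.35 × ln(1.34276) = 5.35 × 0.29473 = 1.5768 W/m².
N₂O: 0.120 × (√339 − √275) = 0.120 × (18.4120 − 16.5831) = 0.120 × 1.8289 = 0.2195 W/m².
CCl₄: ΔF = 0.00017 × (84 − 1) = 0.00017 × 83 = 0.0141 W/m².
CFC-11: Δ = 234 − 3 = 231 ppt = 0.231 ppb; ΔF = 0.26 × 0.231 = 0.0601 W/m².
Total ΔF = 1.5768 + 0.2195 + 0.0141 + 0.0601 = 1.8705 W/m².

ΔF = 1.87 W/m²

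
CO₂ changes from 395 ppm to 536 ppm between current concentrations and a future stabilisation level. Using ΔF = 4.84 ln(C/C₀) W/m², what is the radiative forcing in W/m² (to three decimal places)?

CO₂: 4.84 × ln(536/395) = 4.84 × ln(1.35696) = 4.84 × 0.30525 = 1.4774 W/m².

ΔF = 1.477 W/m²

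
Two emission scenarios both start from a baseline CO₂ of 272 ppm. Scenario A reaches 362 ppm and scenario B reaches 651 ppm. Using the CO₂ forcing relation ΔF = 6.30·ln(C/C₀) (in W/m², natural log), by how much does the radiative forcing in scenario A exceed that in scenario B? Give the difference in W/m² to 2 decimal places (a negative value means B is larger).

ΔF_A − ΔF_B = -3.70 W/m²

ΔF_A = 6.30 ln(362/272) = 6.30 × 0.28584 = 1.8008 W/m².
ΔF_B = 6.30 ln(651/272) = 6.30 × 0.87271 = 5.4981 W/m².
Difference: 1.8008 − 5.4981 = -3.6973 W/m².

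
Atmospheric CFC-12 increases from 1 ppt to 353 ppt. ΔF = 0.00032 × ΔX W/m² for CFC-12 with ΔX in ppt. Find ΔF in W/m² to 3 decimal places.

ΔF = 0.113 W/m²

CFC-12: ΔF = 0.00032 × (353 − 1) = 0.00032 × 352 = 0.1126 W/m².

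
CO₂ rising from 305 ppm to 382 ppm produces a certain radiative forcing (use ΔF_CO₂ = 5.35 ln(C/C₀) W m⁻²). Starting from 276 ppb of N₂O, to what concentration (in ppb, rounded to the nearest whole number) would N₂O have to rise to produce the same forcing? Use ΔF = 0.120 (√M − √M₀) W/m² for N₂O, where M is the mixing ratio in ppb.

M ≈ 710 ppb

CO₂ forcing: 5.35 × ln(382/305) = 5.35 × 0.225109 = 1.20433 W/m².
Set 0.120(√M − √276) = 1.20433: √M = 1.20433/0.120 + √276 = 10.0361 + 16.6132 = 26.6493.
M = (26.6493)² = 710.19 ppb.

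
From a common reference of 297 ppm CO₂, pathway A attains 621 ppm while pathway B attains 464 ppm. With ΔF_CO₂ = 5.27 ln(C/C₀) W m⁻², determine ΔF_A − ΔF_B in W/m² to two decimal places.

ΔF_A − ΔF_B = 1.54 W/m²

ΔF_A = 5.27 ln(621/297) = 5.27 × 0.73760 = 3.8872 W/m².
ΔF_B = 5.27 ln(464/297) = 5.27 × 0.44615 = 2.3512 W/m².
Difference: 3.8872 − 2.3512 = 1.5360 W/m².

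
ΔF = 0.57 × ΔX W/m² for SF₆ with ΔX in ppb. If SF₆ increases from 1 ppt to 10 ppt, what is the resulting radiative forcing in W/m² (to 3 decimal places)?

SF₆: Δ = 10 − 1 = 9 ppt = 0.009 ppb; ΔF = 0.57 × 0.009 = 0.0051 W/m².

ΔF = 0.005 W/m²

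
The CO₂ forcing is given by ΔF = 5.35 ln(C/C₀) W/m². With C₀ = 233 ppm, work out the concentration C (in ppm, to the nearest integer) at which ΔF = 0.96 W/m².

Set 5.35 ln(C/233) = 0.96, so ln(C/233) = 0.96/5.35 = 0.17944.
Then C/233 = e^0.17944 = 1.19655, giving C = 233 × 1.19655 = 278.80 ppm.

C ≈ 279 ppm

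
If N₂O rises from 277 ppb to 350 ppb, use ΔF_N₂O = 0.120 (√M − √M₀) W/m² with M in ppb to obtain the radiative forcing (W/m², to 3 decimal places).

N₂O: 0.120 × (√350 − √277) = 0.120 × (18.7083 − 16.6433) = 0.120 × 2.0650 = 0.2478 W/m².

ΔF = 0.248 W/m²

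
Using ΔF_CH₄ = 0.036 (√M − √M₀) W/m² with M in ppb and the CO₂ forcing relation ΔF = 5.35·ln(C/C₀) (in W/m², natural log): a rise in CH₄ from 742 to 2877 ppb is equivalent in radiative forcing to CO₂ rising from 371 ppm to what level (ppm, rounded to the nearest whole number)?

C ≈ 443 ppm

CH₄ forcing: 0.036 × (√2877 − √742) = 0.036 × (53.6377 − 27.2397) = 0.036 × 26.3980 = 0.95033 W/m².
Set 5.35 ln(C/371) = 0.95033: ln(C/371) = 0.95033/5.35 = 0.17763, so C = 371 × e^0.17763 = 371 × 1.19438 = 443.11 ppm.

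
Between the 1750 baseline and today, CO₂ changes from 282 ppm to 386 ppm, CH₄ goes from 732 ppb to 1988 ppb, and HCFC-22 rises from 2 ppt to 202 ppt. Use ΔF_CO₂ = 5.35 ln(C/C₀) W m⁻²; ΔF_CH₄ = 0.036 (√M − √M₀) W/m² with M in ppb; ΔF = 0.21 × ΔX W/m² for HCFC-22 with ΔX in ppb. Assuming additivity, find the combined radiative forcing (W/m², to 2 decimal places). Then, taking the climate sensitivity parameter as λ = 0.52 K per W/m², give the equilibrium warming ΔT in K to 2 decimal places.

CO₂: 5.35 × ln(386/282) = 5.35 × ln(1.36879) = 5.35 × 0.31393 = 1.6795 W/m².
CH₄: 0.036 × (√1988 − √732) = 0.036 × (44.5870 − 27.0555) = 0.036 × 17.5315 = 0.6311 W/m².
HCFC-22: Δ = 202 − 2 = 200 ppt = 0.200 ppb; ΔF = 0.21 × 0.200 = 0.0420 W/m².
Total ΔF = 1.6795 + 0.6311 + 0.0420 = 2.3526 W/m².
ΔT = λ ΔF = 0.52 × 2.35 = 1.2220 K.

ΔF = 2.35 W/m²; ΔT = 1.22 K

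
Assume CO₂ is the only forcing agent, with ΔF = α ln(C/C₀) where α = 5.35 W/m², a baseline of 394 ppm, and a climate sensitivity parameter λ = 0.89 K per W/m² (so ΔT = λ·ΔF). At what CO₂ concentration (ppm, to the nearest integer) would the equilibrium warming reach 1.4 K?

Required forcing: ΔF = ΔT/λ = 1.4/0.89 = 1.5730 W/m².
Then ln(C/394) = ΔF/5.35 = 1.5730/5.35 = 0.29402.
So C = 394 × e^0.29402 = 394 × 1.34181 = 528.67 ppm.

C ≈ 529 ppm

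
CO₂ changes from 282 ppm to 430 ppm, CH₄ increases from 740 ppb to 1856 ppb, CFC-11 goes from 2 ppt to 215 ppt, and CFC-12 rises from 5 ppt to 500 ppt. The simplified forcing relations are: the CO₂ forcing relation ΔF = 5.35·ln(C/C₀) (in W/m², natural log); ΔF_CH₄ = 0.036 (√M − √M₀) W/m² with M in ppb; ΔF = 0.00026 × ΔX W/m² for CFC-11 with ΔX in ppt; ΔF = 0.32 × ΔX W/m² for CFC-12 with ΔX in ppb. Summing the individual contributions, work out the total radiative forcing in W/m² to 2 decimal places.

CO₂: 5.35 × ln(430/282) = 5.35 × ln(1.52482) = 5.35 × 0.42188 = 2.2571 W/m².
CH₄: 0.036 × (√1856 − √740) = 0.036 × (43.0813 − 27.2029) = 0.036 × 15.8784 = 0.5716 W/m².
CFC-11: ΔF = 0.00026 × (215 − 2) = 0.00026 × 213 = 0.0554 W/m².
CFC-12: Δ = 500 − 5 = 495 ppt = 0.495 ppb; ΔF = 0.32 × 0.495 = 0.1584 W/m².
Total ΔF = 2.2571 + 0.5716 + 0.0554 + 0.1584 = 3.0425 W/m².

ΔF = 3.04 W/m²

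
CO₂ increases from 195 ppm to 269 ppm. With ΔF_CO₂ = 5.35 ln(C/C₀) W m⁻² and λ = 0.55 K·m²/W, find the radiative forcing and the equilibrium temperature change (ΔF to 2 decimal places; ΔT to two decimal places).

CO₂: 5.35 × ln(269/195) = 5.35 × ln(1.37949) = 5.35 × 0.32171 = 1.7211 W/m².
ΔT = λ ΔF = 0.55 × 1.72 = 0.9460 K.

ΔF = 1.72 W/m²; ΔT = 0.95 K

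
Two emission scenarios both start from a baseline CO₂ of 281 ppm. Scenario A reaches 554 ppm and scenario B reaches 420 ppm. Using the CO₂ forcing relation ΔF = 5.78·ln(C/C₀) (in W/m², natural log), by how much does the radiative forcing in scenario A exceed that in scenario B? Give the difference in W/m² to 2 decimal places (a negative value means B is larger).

ΔF_A = 5.78 ln(554/281) = 5.78 × 0.67881 = 3.9235 W/m².
ΔF_B = 5.78 ln(420/281) = 5.78 × 0.40190 = 2.3230 W/m².
Difference: 3.9235 − 2.3230 = 1.6005 W/m².
(Equivalently, ΔF_A − ΔF_B = 5.78 ln(554/420) = 5.78 × 0.27691 = 1.6005 W/m².)

ΔF_A − ΔF_B = 1.60 W/m²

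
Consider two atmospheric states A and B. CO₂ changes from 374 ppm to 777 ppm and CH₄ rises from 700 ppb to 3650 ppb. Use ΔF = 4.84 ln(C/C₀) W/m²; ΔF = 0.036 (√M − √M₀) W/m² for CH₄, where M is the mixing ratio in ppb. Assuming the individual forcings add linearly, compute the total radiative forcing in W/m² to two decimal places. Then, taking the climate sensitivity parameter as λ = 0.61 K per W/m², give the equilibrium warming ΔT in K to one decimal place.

CO₂: 4.84 × ln(777/374) = 4.84 × ln(2.07754) = 4.84 × 0.73118 = 3.5389 W/m².
CH₄: 0.036 × (√3650 − √700) = 0.036 × (60.4152 − 26.4575) = 0.036 × 33.9577 = 1.2225 W/m².
Total ΔF = 3.5389 + 1.2225 = 4.7614 W/m².
ΔT = λ ΔF = 0.61 × 4.76 = 2.9036 K.

ΔF = 4.76 W/m²; ΔT = 2.9 K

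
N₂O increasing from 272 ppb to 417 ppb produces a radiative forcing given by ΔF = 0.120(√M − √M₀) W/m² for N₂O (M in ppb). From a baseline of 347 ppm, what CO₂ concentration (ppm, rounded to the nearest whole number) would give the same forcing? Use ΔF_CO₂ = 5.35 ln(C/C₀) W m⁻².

C ≈ 379 ppm

N₂O forcing: 0.120 × (√417 − √272) = 0.120 × (20.4206 − 16.4924) = 0.120 × 3.9282 = 0.47138 W/m².
Set 5.35 ln(C/347) = 0.47138: ln(C/347) = 0.47138/5.35 = 0.08811, so C = 347 × e^0.08811 = 347 × 1.09211 = 378.96 ppm.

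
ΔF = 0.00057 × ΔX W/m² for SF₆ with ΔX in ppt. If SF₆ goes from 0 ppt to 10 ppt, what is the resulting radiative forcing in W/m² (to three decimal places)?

SF₆: ΔF = 0.00057 × (10 − 0) = 0.00057 × 10 = 0.0057 W/m².

ΔF = 0.006 W/m²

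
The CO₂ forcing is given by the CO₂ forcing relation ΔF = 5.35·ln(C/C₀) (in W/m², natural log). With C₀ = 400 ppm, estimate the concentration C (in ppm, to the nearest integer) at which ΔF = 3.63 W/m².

Set 5.35 ln(C/400) = 3.63, so ln(C/400) = 3.63/5.35 = 0.67850.
Then C/400 = e^0.67850 = 1.97092, giving C = 400 × 1.97092 = 788.37 ppm.

C ≈ 788 ppm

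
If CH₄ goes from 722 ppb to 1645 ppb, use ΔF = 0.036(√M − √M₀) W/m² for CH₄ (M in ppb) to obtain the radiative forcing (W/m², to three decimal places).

CH₄: 0.036 × (√1645 − √722) = 0.036 × (40.5586 − 26.8701) = 0.036 × 13.6885 = 0.4928 W/m².

ΔF = 0.493 W/m²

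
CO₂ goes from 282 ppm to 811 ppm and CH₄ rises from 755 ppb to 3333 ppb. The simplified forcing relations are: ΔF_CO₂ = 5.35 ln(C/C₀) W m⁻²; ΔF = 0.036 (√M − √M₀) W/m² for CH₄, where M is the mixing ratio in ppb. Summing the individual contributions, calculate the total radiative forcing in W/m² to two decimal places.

ΔF = 6.74 W/m²

CO₂: 5.35 × ln(811/282) = 5.35 × ln(2.87589) = 5.35 × 1.05636 = 5.6515 W/m².
CH₄: 0.036 × (√3333 − √755) = 0.036 × (57.7321 − 27.4773) = 0.036 × 30.2548 = 1.0892 W/m².
Total ΔF = 5.6515 + 1.0892 = 6.7407 W/m².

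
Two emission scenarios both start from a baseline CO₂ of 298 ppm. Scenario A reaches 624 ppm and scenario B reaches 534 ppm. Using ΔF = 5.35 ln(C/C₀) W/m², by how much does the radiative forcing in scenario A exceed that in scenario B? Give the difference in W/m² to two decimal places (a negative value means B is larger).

ΔF_A = 5.35 ln(624/298) = 5.35 × 0.73906 = 3.9540 W/m².
ΔF_B = 5.35 ln(534/298) = 5.35 × 0.58330 = 3.1207 W/m².
Difference: 3.9540 − 3.1207 = 0.8333 W/m².
(Equivalently, ΔF_A − ΔF_B = 5.35 ln(624/534) = 5.35 × 0.15575 = 0.8333 W/m².)

ΔF_A − ΔF_B = 0.83 W/m²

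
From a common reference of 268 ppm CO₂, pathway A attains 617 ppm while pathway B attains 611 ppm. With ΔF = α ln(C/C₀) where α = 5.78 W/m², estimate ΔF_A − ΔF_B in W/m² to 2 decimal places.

ΔF_A − ΔF_B = 0.06 W/m²

ΔF_A = 5.78 ln(617/268) = 5.78 × 0.83388 = 4.8198 W/m².
ΔF_B = 5.78 ln(611/268) = 5.78 × 0.82411 = 4.7634 W/m².
Difference: 4.8198 − 4.7634 = 0.0564 W/m².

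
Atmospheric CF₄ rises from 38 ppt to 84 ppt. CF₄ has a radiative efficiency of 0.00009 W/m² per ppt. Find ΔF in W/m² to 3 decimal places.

CF₄: ΔF = 0.00009 × (84 − 38) = 0.00009 × 46 = 0.0041 W/m².

ΔF = 0.004 W/m²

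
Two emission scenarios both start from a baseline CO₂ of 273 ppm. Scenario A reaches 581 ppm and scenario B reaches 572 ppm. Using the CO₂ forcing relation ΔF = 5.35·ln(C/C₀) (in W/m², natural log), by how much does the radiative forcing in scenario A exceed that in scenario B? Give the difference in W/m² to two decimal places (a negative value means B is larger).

ΔF_A = 5.35 ln(581/273) = 5.35 × 0.75528 = 4.0407 W/m².
ΔF_B = 5.35 ln(572/273) = 5.35 × 0.73967 = 3.9572 W/m².
Difference: 4.0407 − 3.9572 = 0.0835 W/m².

ΔF_A − ΔF_B = 0.08 W/m²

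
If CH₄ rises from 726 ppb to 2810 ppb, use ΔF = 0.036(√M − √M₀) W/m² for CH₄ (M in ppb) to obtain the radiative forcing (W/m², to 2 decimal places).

ΔF = 0.94 W/m²

CH₄: 0.036 × (√2810 − √726) = 0.036 × (53.0094 − 26.9444) = 0.036 × 26.0650 = 0.9383 W/m².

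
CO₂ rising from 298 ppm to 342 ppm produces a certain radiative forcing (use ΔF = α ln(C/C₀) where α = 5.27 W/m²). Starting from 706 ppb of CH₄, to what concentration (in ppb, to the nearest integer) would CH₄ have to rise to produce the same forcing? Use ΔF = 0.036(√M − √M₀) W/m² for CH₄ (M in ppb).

CO₂ forcing: 5.27 × ln(342/298) = 5.27 × 0.137717 = 0.72577 W/m².
Set 0.036(√M − √706) = 0.72577: √M = 0.72577/0.036 + √706 = 20.1603 + 26.5707 = 46.7310.
M = (46.7310)² = 2183.79 ppb.

M ≈ 2184 ppb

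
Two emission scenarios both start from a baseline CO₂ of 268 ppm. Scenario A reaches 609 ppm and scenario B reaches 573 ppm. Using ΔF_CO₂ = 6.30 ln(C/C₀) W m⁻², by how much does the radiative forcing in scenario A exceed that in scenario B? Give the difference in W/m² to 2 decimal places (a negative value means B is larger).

ΔF_A = 6.30 ln(609/268) = 6.30 × 0.82083 = 5.1712 W/m².
ΔF_B = 6.30 ln(573/268) = 6.30 × 0.75990 = 4.7874 W/m².
Difference: 5.1712 − 4.7874 = 0.3838 W/m².

ΔF_A − ΔF_B = 0.38 W/m²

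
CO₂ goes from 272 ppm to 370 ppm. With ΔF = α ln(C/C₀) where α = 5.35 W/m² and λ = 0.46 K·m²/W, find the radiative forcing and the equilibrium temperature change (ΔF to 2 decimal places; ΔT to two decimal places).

ΔF = 1.65 W/m²; ΔT = 0.76 K

CO₂: 5.35 × ln(370/272) = 5.35 × ln(1.36029) = 5.35 × 0.30770 = 1.6462 W/m².
ΔT = λ ΔF = 0.46 × 1.65 = 0.7590 K.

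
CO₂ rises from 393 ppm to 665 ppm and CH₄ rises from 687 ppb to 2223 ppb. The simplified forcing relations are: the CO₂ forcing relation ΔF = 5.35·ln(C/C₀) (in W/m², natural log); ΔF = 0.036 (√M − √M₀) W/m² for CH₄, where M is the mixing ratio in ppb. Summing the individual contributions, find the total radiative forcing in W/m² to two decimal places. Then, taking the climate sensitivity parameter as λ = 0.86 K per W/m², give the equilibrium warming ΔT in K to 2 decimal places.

ΔF = 3.57 W/m²; ΔT = 3.07 K

CO₂: 5.35 × ln(665/393) = 5.35 × ln(1.69211) = 5.35 × 0.52598 = 2.8140 W/m².
CH₄: 0.036 × (√2223 − √687) = 0.036 × (47.1487 − 26.2107) = 0.036 × 20.9380 = 0.7538 W/m².
Total ΔF = 2.8140 + 0.7538 = 3.5678 W/m².
ΔT = λ ΔF = 0.86 × 3.57 = 3.0702 K.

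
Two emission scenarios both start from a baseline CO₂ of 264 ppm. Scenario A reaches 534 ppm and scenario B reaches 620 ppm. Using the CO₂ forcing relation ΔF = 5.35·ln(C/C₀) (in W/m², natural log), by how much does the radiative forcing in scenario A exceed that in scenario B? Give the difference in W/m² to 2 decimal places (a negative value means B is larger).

ΔF_A − ΔF_B = -0.80 W/m²

ΔF_A = 5.35 ln(534/264) = 5.35 × 0.70445 = 3.7688 W/m².
ΔF_B = 5.35 ln(620/264) = 5.35 × 0.85377 = 4.5677 W/m².
Difference: 3.7688 − 4.5677 = -0.7989 W/m².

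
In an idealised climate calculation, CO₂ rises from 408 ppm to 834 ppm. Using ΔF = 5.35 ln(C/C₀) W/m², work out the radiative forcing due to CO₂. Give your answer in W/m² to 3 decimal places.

CO₂: 5.35 × ln(834/408) = 5.35 × ln(2.04412) = 5.35 × 0.71497 = 3.8251 W/m².

ΔF = 3.825 W/m²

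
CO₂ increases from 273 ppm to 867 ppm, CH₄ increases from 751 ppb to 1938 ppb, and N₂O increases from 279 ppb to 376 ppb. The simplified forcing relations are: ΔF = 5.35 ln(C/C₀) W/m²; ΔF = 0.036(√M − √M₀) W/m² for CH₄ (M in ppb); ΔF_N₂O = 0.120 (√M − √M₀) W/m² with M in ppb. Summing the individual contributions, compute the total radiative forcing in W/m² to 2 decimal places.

ΔF = 7.10 W/m²

CO₂: 5.35 × ln(867/273) = 5.35 × ln(3.17582) = 5.35 × 1.15557 = 6.1823 W/m².
CH₄: 0.036 × (√1938 − √751) = 0.036 × (44.0227 − 27.4044) = 0.036 × 16.6183 = 0.5983 W/m².
N₂O: 0.120 × (√376 − √279) = 0.120 × (19.3907 − 16.7033) = 0.120 × 2.6874 = 0.3225 W/m².
Total ΔF = 6.1823 + 0.5983 + 0.3225 = 7.1031 W/m².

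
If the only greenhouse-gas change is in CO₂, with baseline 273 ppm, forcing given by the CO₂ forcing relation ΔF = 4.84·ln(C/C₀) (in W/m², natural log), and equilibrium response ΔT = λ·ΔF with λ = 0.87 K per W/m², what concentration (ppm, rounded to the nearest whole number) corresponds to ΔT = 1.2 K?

C ≈ 363 ppm

Required forcing: ΔF = ΔT/λ = 1.2/0.87 = 1.3793 W/m².
Then ln(C/273) = ΔF/4.84 = 1.3793/4.84 = 0.28498.
So C = 273 × e^0.28498 = 273 × 1.32974 = 363.02 ppm.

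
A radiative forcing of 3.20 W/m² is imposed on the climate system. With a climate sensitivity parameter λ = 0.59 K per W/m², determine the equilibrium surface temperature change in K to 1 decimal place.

ΔT = 1.9 K

ΔT = λ ΔF = 0.59 × 3.20 = 1.8880 K.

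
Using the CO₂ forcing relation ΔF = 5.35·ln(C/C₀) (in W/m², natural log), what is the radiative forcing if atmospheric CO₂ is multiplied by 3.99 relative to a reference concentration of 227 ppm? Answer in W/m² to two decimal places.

ΔF = 7.40 W/m²

Because the forcing depends only on the ratio C/C₀, the initial concentration does not enter.
ΔF = 5.35 × ln(3.99) = 5.35 × 1.38379 = 7.4033 W/m².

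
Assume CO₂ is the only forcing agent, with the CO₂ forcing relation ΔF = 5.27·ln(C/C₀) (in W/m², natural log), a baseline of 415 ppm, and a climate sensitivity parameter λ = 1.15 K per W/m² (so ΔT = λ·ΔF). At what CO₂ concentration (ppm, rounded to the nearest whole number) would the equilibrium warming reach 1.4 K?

C ≈ 523 ppm

Required forcing: ΔF = ΔT/λ = 1.4/1.15 = 1.2174 W/m².
Then ln(C/415) = ΔF/5.27 = 1.2174/5.27 = 0.23101.
So C = 415 × e^0.23101 = 415 × 1.25987 = 522.85 ppm.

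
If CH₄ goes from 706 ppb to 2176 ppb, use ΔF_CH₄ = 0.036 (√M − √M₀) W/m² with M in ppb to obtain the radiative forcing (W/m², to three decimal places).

ΔF = 0.723 W/m²

CH₄: 0.036 × (√2176 − √706) = 0.036 × (46.6476 − 26.5707) = 0.036 × 20.0769 = 0.7228 W/m².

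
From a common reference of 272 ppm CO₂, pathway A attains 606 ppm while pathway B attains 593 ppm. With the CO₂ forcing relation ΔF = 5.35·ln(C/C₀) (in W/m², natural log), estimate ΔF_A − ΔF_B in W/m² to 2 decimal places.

ΔF_A = 5.35 ln(606/272) = 5.35 × 0.80108 = 4.2858 W/m².
ΔF_B = 5.35 ln(593/272) = 5.35 × 0.77939 = 4.1697 W/m².
Difference: 4.2858 − 4.1697 = 0.1161 W/m².

ΔF_A − ΔF_B = 0.12 W/m²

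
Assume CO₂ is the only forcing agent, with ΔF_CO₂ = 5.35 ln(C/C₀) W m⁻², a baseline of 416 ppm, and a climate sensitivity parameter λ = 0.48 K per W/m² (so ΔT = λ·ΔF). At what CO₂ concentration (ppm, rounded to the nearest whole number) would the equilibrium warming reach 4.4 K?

Required forcing: ΔF = ΔT/λ = 4.4/0.48 = 9.1667 W/m².
Then ln(C/416) = ΔF/5.35 = 9.1667/5.35 = 1.71340.
So C = 416 × e^1.71340 = 416 × 5.54779 = 2307.88 ppm.

C ≈ 2308 ppm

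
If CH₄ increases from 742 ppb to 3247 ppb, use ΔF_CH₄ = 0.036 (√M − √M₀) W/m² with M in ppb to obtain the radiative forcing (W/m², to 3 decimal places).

ΔF = 1.071 W/m²

CH₄: 0.036 × (√3247 − √742) = 0.036 × (56.9825 − 27.2397) = 0.036 × 29.7428 = 1.0707 W/m².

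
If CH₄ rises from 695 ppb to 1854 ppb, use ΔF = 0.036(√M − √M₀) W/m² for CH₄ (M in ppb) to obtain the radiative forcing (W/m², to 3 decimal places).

CH₄: 0.036 × (√1854 − √695) = 0.036 × (43.0581 − 26.3629) = 0.036 × 16.6952 = 0.6010 W/m².

ΔF = 0.601 W/m²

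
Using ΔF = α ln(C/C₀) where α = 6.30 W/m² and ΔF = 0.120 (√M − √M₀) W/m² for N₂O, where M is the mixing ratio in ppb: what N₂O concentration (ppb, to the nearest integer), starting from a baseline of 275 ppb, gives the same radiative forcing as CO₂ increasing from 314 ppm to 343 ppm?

M ≈ 450 ppb

CO₂ forcing: 6.30 × ln(343/314) = 6.30 × 0.088337 = 0.55652 W/m².
Set 0.120(√M − √275) = 0.55652: √M = 0.55652/0.120 + √275 = 4.6377 + 16.5831 = 21.2208.
M = (21.2208)² = 450.32 ppb.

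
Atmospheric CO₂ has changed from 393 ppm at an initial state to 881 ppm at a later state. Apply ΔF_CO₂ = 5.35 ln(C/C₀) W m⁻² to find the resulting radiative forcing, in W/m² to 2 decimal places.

ΔF = 4.32 W/m²

CO₂: 5.35 × ln(881/393) = 5.35 × ln(2.24173) = 5.35 × 0.80725 = 4.3188 W/m².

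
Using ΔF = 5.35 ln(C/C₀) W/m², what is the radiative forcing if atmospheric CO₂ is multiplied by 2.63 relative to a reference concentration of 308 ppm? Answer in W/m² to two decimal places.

Because the forcing depends only on the ratio C/C₀, the initial concentration does not enter.
ΔF = 5.35 × ln(2.63) = 5.35 × 0.96698 = 5.1733 W/m².

ΔF = 5.17 W/m²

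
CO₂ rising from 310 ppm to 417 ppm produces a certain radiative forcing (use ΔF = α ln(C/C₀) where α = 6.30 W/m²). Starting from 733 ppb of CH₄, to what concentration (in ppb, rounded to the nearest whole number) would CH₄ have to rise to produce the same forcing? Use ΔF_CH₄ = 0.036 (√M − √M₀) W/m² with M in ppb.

CO₂ forcing: 6.30 × ln(417/310) = 6.30 × 0.296514 = 1.86804 W/m².
Set 0.036(√M − √733) = 1.86804: √M = 1.86804/0.036 + √733 = 51.8900 + 27.0740 = 78.9640.
M = (78.9640)² = 6235.31 ppb.

M ≈ 6235 ppb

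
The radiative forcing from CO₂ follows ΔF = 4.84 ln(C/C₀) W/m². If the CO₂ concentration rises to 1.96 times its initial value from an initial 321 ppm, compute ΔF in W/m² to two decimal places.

ΔF = 4.84 × ln(1.96) = 4.84 × 0.67294 = 3.2570 W/m².

ΔF = 3.26 W/m²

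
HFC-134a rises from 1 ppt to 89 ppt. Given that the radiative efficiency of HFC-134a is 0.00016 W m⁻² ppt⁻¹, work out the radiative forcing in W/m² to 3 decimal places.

HFC-134a: ΔF = 0.00016 × (89 − 1) = 0.00016 × 88 = 0.0141 W/m².

ΔF = 0.014 W/m²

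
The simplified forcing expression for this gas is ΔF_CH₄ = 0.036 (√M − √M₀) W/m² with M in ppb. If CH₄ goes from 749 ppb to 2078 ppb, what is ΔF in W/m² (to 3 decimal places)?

CH₄: 0.036 × (√2078 − √749) = 0.036 × (45.5851 − 27.3679) = 0.036 × 18.2172 = 0.6558 W/m².

ΔF = 0.656 W/m²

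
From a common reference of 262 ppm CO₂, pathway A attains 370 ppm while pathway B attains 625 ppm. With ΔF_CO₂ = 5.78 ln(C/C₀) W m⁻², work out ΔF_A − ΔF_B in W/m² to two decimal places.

ΔF_A = 5.78 ln(370/262) = 5.78 × 0.34516 = 1.9950 W/m².
ΔF_B = 5.78 ln(625/262) = 5.78 × 0.86941 = 5.0252 W/m².
Difference: 1.9950 − 5.0252 = -3.0302 W/m².

ΔF_A − ΔF_B = -3.03 W/m²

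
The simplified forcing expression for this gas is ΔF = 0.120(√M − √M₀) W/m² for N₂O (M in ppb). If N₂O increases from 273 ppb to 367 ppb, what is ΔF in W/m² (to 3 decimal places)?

N₂O: 0.120 × (√367 − √273) = 0.120 × (19.1572 − 16.5227) = 0.120 × 2.6345 = 0.3161 W/m².

ΔF = 0.316 W/m²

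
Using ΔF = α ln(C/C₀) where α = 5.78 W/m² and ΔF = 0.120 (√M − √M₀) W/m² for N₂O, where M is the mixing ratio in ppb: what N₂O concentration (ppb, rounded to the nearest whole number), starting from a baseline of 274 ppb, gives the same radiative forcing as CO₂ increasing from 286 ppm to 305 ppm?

CO₂ forcing: 5.78 × ln(305/286) = 5.78 × 0.064320 = 0.37177 W/m².
Set 0.120(√M − √274) = 0.37177: √M = 0.37177/0.120 + √274 = 3.0981 + 16.5529 = 19.6510.
M = (19.6510)² = 386.16 ppb.

M ≈ 386 ppb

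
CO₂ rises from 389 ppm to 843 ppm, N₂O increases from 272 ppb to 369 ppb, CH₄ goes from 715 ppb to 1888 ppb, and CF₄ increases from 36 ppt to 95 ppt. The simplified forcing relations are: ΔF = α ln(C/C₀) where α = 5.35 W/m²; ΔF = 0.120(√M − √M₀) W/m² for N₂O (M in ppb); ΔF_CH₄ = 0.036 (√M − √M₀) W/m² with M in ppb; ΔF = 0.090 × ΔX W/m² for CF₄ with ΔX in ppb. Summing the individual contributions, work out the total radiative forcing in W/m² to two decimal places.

CO₂: 5.35 × ln(843/389) = 5.35 × ln(2.16710) = 5.35 × 0.77339 = 4.1376 W/m².
N₂O: 0.120 × (√369 − √272) = 0.120 × (19.2094 − 16.4924) = 0.120 × 2.7170 = 0.3260 W/m².
CH₄: 0.036 × (√1888 − √715) = 0.036 × (43.4511 − 26.7395) = 0.036 × 16.7116 = 0.6016 W/m².
CF₄: Δ = 95 − 36 = 59 ppt = 0.059 ppb; ΔF = 0.090 × 0.059 = 0.0053 W/m².
Total ΔF = 4.1376 + 0.3260 + 0.6016 + 0.0053 = 5.0705 W/m².

ΔF = 5.07 W/m²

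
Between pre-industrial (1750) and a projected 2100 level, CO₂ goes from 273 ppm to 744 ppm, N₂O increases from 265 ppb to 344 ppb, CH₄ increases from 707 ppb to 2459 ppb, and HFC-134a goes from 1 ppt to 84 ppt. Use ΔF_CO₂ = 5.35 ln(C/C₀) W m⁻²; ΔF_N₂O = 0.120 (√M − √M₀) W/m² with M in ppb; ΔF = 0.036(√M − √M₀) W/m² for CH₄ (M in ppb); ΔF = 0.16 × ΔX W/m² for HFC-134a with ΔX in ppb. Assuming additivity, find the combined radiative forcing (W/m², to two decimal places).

CO₂: 5.35 × ln(744/273) = 5.35 × ln(2.72527) = 5.35 × 1.00257 = 5.3637 W/m².
N₂O: 0.120 × (√344 − √265) = 0.120 × (18.5472 − 16.2788) = 0.120 × 2.2684 = 0.2722 W/m².
CH₄: 0.036 × (√2459 − √707) = 0.036 × (49.5883 − 26.5895) = 0.036 × 22.9988 = 0.8280 W/m².
HFC-134a: Δ = 84 − 1 = 83 ppt = 0.083 ppb; ΔF = 0.16 × 0.083 = 0.0133 W/m².
Total ΔF = 5.3637 + 0.2722 + 0.8280 + 0.0133 = 6.4772 W/m².

ΔF = 6.48 W/m²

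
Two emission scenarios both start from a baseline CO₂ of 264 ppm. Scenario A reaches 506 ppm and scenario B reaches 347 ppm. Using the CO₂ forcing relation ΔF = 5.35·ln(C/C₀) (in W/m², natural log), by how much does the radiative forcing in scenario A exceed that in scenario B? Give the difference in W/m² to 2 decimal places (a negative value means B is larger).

ΔF_A = 5.35 ln(506/264) = 5.35 × 0.65059 = 3.4807 W/m².
ΔF_B = 5.35 ln(347/264) = 5.35 × 0.27338 = 1.4626 W/m².
Difference: 3.4807 − 1.4626 = 2.0181 W/m².
(Equivalently, ΔF_A − ΔF_B = 5.35 ln(506/347) = 5.35 × 0.37721 = 2.0181 W/m².)

ΔF_A − ΔF_B = 2.02 W/m²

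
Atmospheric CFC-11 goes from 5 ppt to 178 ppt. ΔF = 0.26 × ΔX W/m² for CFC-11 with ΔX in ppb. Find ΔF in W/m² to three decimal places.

CFC-11: Δ = 178 − 5 = 173 ppt = 0.173 ppb; ΔF = 0.26 × 0.173 = 0.0450 W/m².

ΔF = 0.045 W/m²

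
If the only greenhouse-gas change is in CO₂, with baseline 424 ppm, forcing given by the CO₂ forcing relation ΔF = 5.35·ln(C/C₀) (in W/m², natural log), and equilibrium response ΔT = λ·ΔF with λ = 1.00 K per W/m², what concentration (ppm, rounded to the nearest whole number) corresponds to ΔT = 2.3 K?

Required forcing: ΔF = ΔT/λ = 2.3/1.00 = 2.3000 W/m².
Then ln(C/424) = ΔF/5.35 = 2.3000/5.35 = 0.42991.
So C = 424 × e^0.42991 = 424 × 1.53712 = 651.74 ppm.

C ≈ 652 ppm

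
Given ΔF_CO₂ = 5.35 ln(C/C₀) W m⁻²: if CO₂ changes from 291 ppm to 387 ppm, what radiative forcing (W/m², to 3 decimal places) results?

ΔF = 1.525 W/m²

CO₂ absorption bands are partially saturated, so forcing scales with the logarithm of the concentration ratio.
CO₂: 5.35 × ln(387/291) = 5.35 × ln(1.32990) = 5.35 × 0.28510 = 1.5253 W/m².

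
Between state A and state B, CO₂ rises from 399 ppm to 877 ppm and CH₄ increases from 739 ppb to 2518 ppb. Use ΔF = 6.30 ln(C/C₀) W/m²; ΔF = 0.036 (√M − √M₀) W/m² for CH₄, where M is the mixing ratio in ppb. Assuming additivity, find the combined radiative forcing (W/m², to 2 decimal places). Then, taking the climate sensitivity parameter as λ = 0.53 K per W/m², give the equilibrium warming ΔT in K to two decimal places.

CO₂: 6.30 × ln(877/399) = 6.30 × ln(2.19799) = 6.30 × 0.78754 = 4.9615 W/m².
CH₄: 0.036 × (√2518 − √739) = 0.036 × (50.1797 − 27.1846) = 0.036 × 22.9951 = 0.8278 W/m².
Total ΔF = 4.9615 + 0.8278 = 5.7893 W/m².
ΔT = λ ΔF = 0.53 × 5.79 = 3.0687 K.

ΔF = 5.79 W/m²; ΔT = 3.07 K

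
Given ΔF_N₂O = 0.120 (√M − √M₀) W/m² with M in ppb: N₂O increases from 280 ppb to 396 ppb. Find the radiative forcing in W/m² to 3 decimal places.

ΔF = 0.380 W/m²

N₂O: 0.120 × (√396 − √280) = 0.120 × (19.8997 − 16.7332) = 0.120 × 3.1665 = 0.3800 W/m².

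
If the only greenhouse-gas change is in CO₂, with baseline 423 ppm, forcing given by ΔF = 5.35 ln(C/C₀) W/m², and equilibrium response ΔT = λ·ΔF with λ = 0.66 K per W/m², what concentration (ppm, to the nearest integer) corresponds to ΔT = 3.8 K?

C ≈ 1241 ppm

Required forcing: ΔF = ΔT/λ = 3.8/0.66 = 5.7576 W/m².
Then ln(C/423) = ΔF/5.35 = 5.7576/5.35 = 1.07619.
So C = 423 × e^1.07619 = 423 × 2.93348 = 1240.86 ppm.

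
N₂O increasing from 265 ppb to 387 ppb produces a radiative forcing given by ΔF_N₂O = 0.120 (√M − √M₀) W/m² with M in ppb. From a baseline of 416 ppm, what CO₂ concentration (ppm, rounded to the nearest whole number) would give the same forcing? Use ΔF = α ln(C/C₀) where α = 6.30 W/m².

N₂O forcing: 0.120 × (√387 − √265) = 0.120 × (19.6723 − 16.2788) = 0.120 × 3.3935 = 0.40722 W/m².
Set 6.30 ln(C/416) = 0.40722: ln(C/416) = 0.40722/6.30 = 0.06464, so C = 416 × e^0.06464 = 416 × 1.06677 = 443.78 ppm.

C ≈ 444 ppm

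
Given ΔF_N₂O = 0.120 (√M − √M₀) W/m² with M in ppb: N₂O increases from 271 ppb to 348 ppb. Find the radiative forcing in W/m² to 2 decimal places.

N₂O: 0.120 × (√348 − √271) = 0.120 × (18.6548 − 16.4621) = 0.120 × 2.1927 = 0.2631 W/m².

ΔF = 0.26 W/m²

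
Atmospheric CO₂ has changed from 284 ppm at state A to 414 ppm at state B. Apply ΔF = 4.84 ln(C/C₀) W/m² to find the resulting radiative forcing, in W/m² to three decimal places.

ΔF = 1.824 W/m²

CO₂: 4.84 × ln(414/284) = 4.84 × ln(1.45775) = 4.84 × 0.37689 = 1.8241 W/m².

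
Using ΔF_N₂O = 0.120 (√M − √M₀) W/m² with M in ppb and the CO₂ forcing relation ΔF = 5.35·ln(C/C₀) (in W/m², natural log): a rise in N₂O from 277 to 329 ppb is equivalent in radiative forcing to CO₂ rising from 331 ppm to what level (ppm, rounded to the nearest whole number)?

N₂O forcing: 0.120 × (√329 − √277) = 0.120 × (18.1384 − 16.6433) = 0.120 × 1.4951 = 0.17941 W/m².
Set 5.35 ln(C/331) = 0.17941: ln(C/331) = 0.17941/5.35 = 0.03353, so C = 331 × e^0.03353 = 331 × 1.03410 = 342.29 ppm.

C ≈ 342 ppm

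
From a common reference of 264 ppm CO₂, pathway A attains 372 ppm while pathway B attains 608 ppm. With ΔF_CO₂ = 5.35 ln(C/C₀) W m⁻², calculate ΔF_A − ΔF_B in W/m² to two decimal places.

ΔF_A = 5.35 ln(372/264) = 5.35 × 0.34294 = 1.8347 W/m².
ΔF_B = 5.35 ln(608/264) = 5.35 × 0.83423 = 4.4631 W/m².
Difference: 1.8347 − 4.4631 = -2.6284 W/m².

ΔF_A − ΔF_B = -2.63 W/m²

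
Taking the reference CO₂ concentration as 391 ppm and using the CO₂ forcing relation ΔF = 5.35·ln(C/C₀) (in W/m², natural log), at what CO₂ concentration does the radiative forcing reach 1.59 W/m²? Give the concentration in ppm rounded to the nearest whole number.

C ≈ 526 ppm

Set 5.35 ln(C/391) = 1.59, so ln(C/391) = 1.59/5.35 = 0.29720.
Then C/391 = e^0.29720 = 1.34608, giving C = 391 × 1.34608 = 526.32 ppm.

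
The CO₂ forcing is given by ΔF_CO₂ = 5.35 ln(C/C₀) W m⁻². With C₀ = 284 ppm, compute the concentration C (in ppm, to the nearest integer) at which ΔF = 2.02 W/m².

C ≈ 414 ppm

Set 5.35 ln(C/284) = 2.02, so ln(C/284) = 2.02/5.35 = 0.37757.
Then C/284 = e^0.37757 = 1.45874, giving C = 284 × 1.45874 = 414.28 ppm.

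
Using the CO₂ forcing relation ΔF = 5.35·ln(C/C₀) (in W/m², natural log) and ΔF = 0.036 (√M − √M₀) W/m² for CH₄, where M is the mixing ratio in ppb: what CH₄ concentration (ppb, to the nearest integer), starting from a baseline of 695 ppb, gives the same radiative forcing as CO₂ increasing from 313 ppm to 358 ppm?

CO₂ forcing: 5.35 × ln(358/313) = 5.35 × 0.134330 = 0.71867 W/m².
Set 0.036(√M − √695) = 0.71867: √M = 0.71867/0.036 + √695 = 19.9631 + 26.3629 = 46.3260.
M = (46.3260)² = 2146.10 ppb.

M ≈ 2146 ppb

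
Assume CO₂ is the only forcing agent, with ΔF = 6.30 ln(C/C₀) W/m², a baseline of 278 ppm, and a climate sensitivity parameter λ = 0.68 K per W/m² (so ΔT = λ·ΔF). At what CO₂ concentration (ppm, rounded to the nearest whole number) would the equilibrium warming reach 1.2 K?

C ≈ 368 ppm

Required forcing: ΔF = ΔT/λ = 1.2/0.68 = 1.7647 W/m².
Then ln(C/278) = ΔF/6.30 = 1.7647/6.30 = 0.28011.
So C = 278 × e^0.28011 = 278 × 1.32328 = 367.87 ppm.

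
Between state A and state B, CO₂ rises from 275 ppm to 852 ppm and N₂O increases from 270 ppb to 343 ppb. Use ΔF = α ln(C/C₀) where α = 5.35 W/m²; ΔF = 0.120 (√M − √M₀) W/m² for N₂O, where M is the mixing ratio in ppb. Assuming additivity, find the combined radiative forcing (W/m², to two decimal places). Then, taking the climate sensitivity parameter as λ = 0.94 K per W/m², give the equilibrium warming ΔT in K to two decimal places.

CO₂: 5.35 × ln(852/275) = 5.35 × ln(3.09818) = 5.35 × 1.13081 = 6.0498 W/m².
N₂O: 0.120 × (√343 − √270) = 0.120 × (18.5203 − 16.4317) = 0.120 × 2.0886 = 0.2506 W/m².
Total ΔF = 6.0498 + 0.2506 = 6.3004 W/m².
ΔT = λ ΔF = 0.94 × 6.30 = 5.9220 K.

ΔF = 6.30 W/m²; ΔT = 5.92 K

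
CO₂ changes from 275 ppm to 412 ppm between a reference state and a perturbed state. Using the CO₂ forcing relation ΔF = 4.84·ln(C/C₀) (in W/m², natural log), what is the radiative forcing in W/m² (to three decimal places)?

CO₂: 4.84 × ln(412/275) = 4.84 × ln(1.49818) = 4.84 × 0.40425 = 1.9566 W/m².

ΔF = 1.957 W/m²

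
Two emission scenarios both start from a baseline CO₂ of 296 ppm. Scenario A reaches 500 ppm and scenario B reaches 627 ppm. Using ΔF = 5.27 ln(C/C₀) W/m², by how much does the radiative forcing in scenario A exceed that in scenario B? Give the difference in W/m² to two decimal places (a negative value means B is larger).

ΔF_A − ΔF_B = -1.19 W/m²

ΔF_A = 5.27 ln(500/296) = 5.27 × 0.52425 = 2.7628 W/m².
ΔF_B = 5.27 ln(627/296) = 5.27 × 0.75059 = 3.9556 W/m².
Difference: 2.7628 − 3.9556 = -1.1928 W/m².
(Equivalently, ΔF_A − ΔF_B = 5.27 ln(500/627) = 5.27 × -0.22634 = -1.1928 W/m².)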